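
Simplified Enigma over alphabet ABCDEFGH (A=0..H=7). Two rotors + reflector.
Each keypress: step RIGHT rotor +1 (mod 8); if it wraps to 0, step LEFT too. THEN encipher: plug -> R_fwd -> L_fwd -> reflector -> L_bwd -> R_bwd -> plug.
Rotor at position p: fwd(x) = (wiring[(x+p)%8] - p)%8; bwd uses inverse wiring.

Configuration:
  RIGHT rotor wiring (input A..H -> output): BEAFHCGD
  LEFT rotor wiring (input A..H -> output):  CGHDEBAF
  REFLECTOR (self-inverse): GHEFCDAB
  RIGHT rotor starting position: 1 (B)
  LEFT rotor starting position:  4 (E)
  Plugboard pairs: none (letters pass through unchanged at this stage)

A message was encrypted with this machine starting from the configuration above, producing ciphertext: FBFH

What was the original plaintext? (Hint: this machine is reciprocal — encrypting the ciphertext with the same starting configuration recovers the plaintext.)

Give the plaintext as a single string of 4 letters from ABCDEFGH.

Answer: AEGA

Derivation:
Char 1 ('F'): step: R->2, L=4; F->plug->F->R->B->L->F->refl->D->L'->G->R'->A->plug->A
Char 2 ('B'): step: R->3, L=4; B->plug->B->R->E->L->G->refl->A->L'->A->R'->E->plug->E
Char 3 ('F'): step: R->4, L=4; F->plug->F->R->A->L->A->refl->G->L'->E->R'->G->plug->G
Char 4 ('H'): step: R->5, L=4; H->plug->H->R->C->L->E->refl->C->L'->F->R'->A->plug->A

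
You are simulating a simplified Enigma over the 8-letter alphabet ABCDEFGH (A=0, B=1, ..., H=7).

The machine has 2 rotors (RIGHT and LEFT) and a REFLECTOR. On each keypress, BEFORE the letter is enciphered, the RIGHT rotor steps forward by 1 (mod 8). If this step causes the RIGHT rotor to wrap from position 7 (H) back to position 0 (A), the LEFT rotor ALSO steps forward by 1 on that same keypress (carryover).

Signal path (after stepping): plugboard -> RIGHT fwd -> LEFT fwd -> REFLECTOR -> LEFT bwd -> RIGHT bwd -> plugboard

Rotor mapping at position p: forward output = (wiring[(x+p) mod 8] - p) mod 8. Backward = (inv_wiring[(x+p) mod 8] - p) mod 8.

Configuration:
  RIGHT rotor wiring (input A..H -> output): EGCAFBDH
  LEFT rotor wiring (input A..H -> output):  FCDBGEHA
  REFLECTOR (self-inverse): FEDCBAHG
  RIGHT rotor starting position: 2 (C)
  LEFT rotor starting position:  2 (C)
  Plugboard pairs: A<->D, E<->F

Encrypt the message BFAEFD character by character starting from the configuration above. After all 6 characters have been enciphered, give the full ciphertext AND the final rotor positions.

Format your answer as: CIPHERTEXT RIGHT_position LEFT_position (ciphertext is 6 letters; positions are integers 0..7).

Char 1 ('B'): step: R->3, L=2; B->plug->B->R->C->L->E->refl->B->L'->A->R'->D->plug->A
Char 2 ('F'): step: R->4, L=2; F->plug->E->R->A->L->B->refl->E->L'->C->R'->F->plug->E
Char 3 ('A'): step: R->5, L=2; A->plug->D->R->H->L->A->refl->F->L'->E->R'->A->plug->D
Char 4 ('E'): step: R->6, L=2; E->plug->F->R->C->L->E->refl->B->L'->A->R'->D->plug->A
Char 5 ('F'): step: R->7, L=2; F->plug->E->R->B->L->H->refl->G->L'->F->R'->B->plug->B
Char 6 ('D'): step: R->0, L->3 (L advanced); D->plug->A->R->E->L->F->refl->A->L'->H->R'->H->plug->H
Final: ciphertext=AEDABH, RIGHT=0, LEFT=3

Answer: AEDABH 0 3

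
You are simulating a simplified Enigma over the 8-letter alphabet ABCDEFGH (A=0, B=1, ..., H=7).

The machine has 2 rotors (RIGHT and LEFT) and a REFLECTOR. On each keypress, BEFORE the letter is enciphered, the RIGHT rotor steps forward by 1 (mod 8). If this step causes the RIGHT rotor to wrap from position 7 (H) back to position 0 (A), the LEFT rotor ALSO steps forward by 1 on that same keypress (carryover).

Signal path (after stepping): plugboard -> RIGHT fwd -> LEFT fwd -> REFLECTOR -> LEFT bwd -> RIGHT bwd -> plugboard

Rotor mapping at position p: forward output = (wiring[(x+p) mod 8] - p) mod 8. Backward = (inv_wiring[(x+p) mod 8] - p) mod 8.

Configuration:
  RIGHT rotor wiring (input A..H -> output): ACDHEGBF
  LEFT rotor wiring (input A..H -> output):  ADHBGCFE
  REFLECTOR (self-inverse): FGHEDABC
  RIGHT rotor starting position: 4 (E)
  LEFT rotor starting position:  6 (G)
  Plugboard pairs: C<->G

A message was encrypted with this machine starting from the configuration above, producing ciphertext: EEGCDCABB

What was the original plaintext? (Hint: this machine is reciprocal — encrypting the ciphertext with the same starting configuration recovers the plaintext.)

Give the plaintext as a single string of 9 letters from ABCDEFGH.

Answer: HBADFGFFE

Derivation:
Char 1 ('E'): step: R->5, L=6; E->plug->E->R->F->L->D->refl->E->L'->H->R'->H->plug->H
Char 2 ('E'): step: R->6, L=6; E->plug->E->R->F->L->D->refl->E->L'->H->R'->B->plug->B
Char 3 ('G'): step: R->7, L=6; G->plug->C->R->D->L->F->refl->A->L'->G->R'->A->plug->A
Char 4 ('C'): step: R->0, L->7 (L advanced); C->plug->G->R->B->L->B->refl->G->L'->H->R'->D->plug->D
Char 5 ('D'): step: R->1, L=7; D->plug->D->R->D->L->A->refl->F->L'->A->R'->F->plug->F
Char 6 ('C'): step: R->2, L=7; C->plug->G->R->G->L->D->refl->E->L'->C->R'->C->plug->G
Char 7 ('A'): step: R->3, L=7; A->plug->A->R->E->L->C->refl->H->L'->F->R'->F->plug->F
Char 8 ('B'): step: R->4, L=7; B->plug->B->R->C->L->E->refl->D->L'->G->R'->F->plug->F
Char 9 ('B'): step: R->5, L=7; B->plug->B->R->E->L->C->refl->H->L'->F->R'->E->plug->E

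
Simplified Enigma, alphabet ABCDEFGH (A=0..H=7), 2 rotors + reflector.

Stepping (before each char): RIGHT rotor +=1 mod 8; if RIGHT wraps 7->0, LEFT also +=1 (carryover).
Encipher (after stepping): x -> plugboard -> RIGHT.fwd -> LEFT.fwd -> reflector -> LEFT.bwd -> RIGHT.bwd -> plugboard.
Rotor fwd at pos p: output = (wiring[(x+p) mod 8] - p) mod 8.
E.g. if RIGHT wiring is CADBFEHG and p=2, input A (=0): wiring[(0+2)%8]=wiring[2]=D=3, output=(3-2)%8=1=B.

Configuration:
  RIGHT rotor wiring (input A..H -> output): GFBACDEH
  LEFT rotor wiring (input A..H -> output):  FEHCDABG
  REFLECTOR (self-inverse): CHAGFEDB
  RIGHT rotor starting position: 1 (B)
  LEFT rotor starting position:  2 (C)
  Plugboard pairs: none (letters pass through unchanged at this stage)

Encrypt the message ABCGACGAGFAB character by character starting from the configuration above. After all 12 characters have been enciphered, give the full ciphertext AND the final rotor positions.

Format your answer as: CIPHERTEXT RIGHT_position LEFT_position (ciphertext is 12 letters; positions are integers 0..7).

Answer: DDGAEFFFHECC 5 3

Derivation:
Char 1 ('A'): step: R->2, L=2; A->plug->A->R->H->L->C->refl->A->L'->B->R'->D->plug->D
Char 2 ('B'): step: R->3, L=2; B->plug->B->R->H->L->C->refl->A->L'->B->R'->D->plug->D
Char 3 ('C'): step: R->4, L=2; C->plug->C->R->A->L->F->refl->E->L'->F->R'->G->plug->G
Char 4 ('G'): step: R->5, L=2; G->plug->G->R->D->L->G->refl->D->L'->G->R'->A->plug->A
Char 5 ('A'): step: R->6, L=2; A->plug->A->R->G->L->D->refl->G->L'->D->R'->E->plug->E
Char 6 ('C'): step: R->7, L=2; C->plug->C->R->G->L->D->refl->G->L'->D->R'->F->plug->F
Char 7 ('G'): step: R->0, L->3 (L advanced); G->plug->G->R->E->L->D->refl->G->L'->D->R'->F->plug->F
Char 8 ('A'): step: R->1, L=3; A->plug->A->R->E->L->D->refl->G->L'->D->R'->F->plug->F
Char 9 ('G'): step: R->2, L=3; G->plug->G->R->E->L->D->refl->G->L'->D->R'->H->plug->H
Char 10 ('F'): step: R->3, L=3; F->plug->F->R->D->L->G->refl->D->L'->E->R'->E->plug->E
Char 11 ('A'): step: R->4, L=3; A->plug->A->R->G->L->B->refl->H->L'->A->R'->C->plug->C
Char 12 ('B'): step: R->5, L=3; B->plug->B->R->H->L->E->refl->F->L'->C->R'->C->plug->C
Final: ciphertext=DDGAEFFFHECC, RIGHT=5, LEFT=3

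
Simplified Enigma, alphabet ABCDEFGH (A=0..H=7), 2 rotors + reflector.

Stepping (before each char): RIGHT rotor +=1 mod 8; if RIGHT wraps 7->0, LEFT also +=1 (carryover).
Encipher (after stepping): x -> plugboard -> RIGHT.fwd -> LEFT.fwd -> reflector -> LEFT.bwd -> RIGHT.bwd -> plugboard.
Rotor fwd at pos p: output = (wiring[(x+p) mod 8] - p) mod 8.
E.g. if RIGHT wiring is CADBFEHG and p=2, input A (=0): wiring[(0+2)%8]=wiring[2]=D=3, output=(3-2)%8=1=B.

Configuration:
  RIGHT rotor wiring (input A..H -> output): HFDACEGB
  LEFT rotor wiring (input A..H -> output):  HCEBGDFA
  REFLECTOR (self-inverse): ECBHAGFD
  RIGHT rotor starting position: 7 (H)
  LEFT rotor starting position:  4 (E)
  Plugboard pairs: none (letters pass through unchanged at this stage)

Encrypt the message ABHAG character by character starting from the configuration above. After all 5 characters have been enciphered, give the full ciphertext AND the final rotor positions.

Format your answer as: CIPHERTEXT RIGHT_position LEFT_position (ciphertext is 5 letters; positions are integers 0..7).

Answer: CFFGE 4 5

Derivation:
Char 1 ('A'): step: R->0, L->5 (L advanced); A->plug->A->R->H->L->B->refl->C->L'->D->R'->C->plug->C
Char 2 ('B'): step: R->1, L=5; B->plug->B->R->C->L->D->refl->H->L'->F->R'->F->plug->F
Char 3 ('H'): step: R->2, L=5; H->plug->H->R->D->L->C->refl->B->L'->H->R'->F->plug->F
Char 4 ('A'): step: R->3, L=5; A->plug->A->R->F->L->H->refl->D->L'->C->R'->G->plug->G
Char 5 ('G'): step: R->4, L=5; G->plug->G->R->H->L->B->refl->C->L'->D->R'->E->plug->E
Final: ciphertext=CFFGE, RIGHT=4, LEFT=5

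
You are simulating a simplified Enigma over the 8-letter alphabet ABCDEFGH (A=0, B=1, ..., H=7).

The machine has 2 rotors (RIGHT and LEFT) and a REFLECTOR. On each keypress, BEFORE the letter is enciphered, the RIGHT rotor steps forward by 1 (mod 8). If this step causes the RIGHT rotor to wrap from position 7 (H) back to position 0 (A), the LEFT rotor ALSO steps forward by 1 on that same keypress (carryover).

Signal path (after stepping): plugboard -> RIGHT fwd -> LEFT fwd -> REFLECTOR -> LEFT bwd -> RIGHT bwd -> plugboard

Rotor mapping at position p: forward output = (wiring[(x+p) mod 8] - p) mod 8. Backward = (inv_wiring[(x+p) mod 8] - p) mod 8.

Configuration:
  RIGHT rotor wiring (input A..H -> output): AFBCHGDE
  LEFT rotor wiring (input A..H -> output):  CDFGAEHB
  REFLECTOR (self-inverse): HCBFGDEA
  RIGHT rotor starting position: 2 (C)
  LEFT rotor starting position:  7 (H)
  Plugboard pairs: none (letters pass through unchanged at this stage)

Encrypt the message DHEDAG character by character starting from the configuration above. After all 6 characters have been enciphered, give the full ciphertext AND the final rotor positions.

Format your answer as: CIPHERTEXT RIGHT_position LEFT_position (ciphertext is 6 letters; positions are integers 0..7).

Answer: FFGFFB 0 0

Derivation:
Char 1 ('D'): step: R->3, L=7; D->plug->D->R->A->L->C->refl->B->L'->F->R'->F->plug->F
Char 2 ('H'): step: R->4, L=7; H->plug->H->R->G->L->F->refl->D->L'->B->R'->F->plug->F
Char 3 ('E'): step: R->5, L=7; E->plug->E->R->A->L->C->refl->B->L'->F->R'->G->plug->G
Char 4 ('D'): step: R->6, L=7; D->plug->D->R->H->L->A->refl->H->L'->E->R'->F->plug->F
Char 5 ('A'): step: R->7, L=7; A->plug->A->R->F->L->B->refl->C->L'->A->R'->F->plug->F
Char 6 ('G'): step: R->0, L->0 (L advanced); G->plug->G->R->D->L->G->refl->E->L'->F->R'->B->plug->B
Final: ciphertext=FFGFFB, RIGHT=0, LEFT=0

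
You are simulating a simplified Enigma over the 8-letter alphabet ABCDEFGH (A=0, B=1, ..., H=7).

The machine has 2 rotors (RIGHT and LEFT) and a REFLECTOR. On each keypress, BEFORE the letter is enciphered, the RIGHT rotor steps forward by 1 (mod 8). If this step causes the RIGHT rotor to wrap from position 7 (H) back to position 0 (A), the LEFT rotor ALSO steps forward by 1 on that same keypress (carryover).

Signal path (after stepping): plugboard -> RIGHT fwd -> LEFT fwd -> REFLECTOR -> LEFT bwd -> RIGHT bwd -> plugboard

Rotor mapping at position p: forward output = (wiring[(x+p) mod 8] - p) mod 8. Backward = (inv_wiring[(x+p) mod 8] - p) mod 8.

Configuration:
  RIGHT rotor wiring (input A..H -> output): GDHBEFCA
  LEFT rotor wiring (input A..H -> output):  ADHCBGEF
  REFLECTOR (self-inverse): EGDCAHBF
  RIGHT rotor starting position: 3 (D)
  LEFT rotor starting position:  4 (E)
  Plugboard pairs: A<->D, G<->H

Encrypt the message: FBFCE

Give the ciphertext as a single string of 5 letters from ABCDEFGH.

Char 1 ('F'): step: R->4, L=4; F->plug->F->R->H->L->G->refl->B->L'->D->R'->G->plug->H
Char 2 ('B'): step: R->5, L=4; B->plug->B->R->F->L->H->refl->F->L'->A->R'->A->plug->D
Char 3 ('F'): step: R->6, L=4; F->plug->F->R->D->L->B->refl->G->L'->H->R'->H->plug->G
Char 4 ('C'): step: R->7, L=4; C->plug->C->R->E->L->E->refl->A->L'->C->R'->E->plug->E
Char 5 ('E'): step: R->0, L->5 (L advanced); E->plug->E->R->E->L->G->refl->B->L'->A->R'->H->plug->G

Answer: HDGEG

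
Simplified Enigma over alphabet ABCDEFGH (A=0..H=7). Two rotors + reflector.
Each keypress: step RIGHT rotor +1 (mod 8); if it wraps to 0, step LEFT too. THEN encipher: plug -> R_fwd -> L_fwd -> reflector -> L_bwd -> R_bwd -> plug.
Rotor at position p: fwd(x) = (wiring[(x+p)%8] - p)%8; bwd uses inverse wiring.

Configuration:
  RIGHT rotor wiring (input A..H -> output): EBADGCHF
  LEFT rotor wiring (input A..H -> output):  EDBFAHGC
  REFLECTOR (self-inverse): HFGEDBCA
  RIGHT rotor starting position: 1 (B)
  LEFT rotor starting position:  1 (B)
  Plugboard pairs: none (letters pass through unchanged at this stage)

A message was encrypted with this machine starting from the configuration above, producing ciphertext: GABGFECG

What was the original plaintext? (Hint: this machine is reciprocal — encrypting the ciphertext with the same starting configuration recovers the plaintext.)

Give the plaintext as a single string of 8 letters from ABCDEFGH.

Answer: HDFACHHE

Derivation:
Char 1 ('G'): step: R->2, L=1; G->plug->G->R->C->L->E->refl->D->L'->H->R'->H->plug->H
Char 2 ('A'): step: R->3, L=1; A->plug->A->R->A->L->C->refl->G->L'->E->R'->D->plug->D
Char 3 ('B'): step: R->4, L=1; B->plug->B->R->G->L->B->refl->F->L'->F->R'->F->plug->F
Char 4 ('G'): step: R->5, L=1; G->plug->G->R->G->L->B->refl->F->L'->F->R'->A->plug->A
Char 5 ('F'): step: R->6, L=1; F->plug->F->R->F->L->F->refl->B->L'->G->R'->C->plug->C
Char 6 ('E'): step: R->7, L=1; E->plug->E->R->E->L->G->refl->C->L'->A->R'->H->plug->H
Char 7 ('C'): step: R->0, L->2 (L advanced); C->plug->C->R->A->L->H->refl->A->L'->F->R'->H->plug->H
Char 8 ('G'): step: R->1, L=2; G->plug->G->R->E->L->E->refl->D->L'->B->R'->E->plug->E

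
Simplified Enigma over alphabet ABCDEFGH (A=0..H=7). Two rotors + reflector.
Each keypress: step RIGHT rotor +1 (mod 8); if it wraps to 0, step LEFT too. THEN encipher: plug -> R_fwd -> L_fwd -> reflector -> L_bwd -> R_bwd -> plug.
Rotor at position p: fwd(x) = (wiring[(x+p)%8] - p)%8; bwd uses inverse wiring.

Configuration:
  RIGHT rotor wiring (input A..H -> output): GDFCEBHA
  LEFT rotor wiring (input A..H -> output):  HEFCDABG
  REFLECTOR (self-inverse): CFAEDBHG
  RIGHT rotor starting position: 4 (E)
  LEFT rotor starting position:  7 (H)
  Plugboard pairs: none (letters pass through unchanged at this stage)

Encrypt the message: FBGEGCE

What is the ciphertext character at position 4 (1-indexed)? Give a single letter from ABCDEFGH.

Char 1 ('F'): step: R->5, L=7; F->plug->F->R->A->L->H->refl->G->L'->D->R'->C->plug->C
Char 2 ('B'): step: R->6, L=7; B->plug->B->R->C->L->F->refl->B->L'->G->R'->G->plug->G
Char 3 ('G'): step: R->7, L=7; G->plug->G->R->C->L->F->refl->B->L'->G->R'->D->plug->D
Char 4 ('E'): step: R->0, L->0 (L advanced); E->plug->E->R->E->L->D->refl->E->L'->B->R'->F->plug->F

F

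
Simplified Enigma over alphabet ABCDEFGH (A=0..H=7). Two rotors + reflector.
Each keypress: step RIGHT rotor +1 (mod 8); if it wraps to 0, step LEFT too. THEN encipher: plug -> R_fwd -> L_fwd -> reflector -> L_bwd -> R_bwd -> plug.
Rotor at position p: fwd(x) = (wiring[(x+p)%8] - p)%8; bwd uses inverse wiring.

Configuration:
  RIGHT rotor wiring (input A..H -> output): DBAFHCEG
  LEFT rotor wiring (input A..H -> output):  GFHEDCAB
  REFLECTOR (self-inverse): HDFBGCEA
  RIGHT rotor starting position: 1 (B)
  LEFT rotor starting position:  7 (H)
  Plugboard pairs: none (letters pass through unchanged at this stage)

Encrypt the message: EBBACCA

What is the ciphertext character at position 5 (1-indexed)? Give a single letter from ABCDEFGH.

Char 1 ('E'): step: R->2, L=7; E->plug->E->R->C->L->G->refl->E->L'->F->R'->C->plug->C
Char 2 ('B'): step: R->3, L=7; B->plug->B->R->E->L->F->refl->C->L'->A->R'->F->plug->F
Char 3 ('B'): step: R->4, L=7; B->plug->B->R->G->L->D->refl->B->L'->H->R'->E->plug->E
Char 4 ('A'): step: R->5, L=7; A->plug->A->R->F->L->E->refl->G->L'->C->R'->H->plug->H
Char 5 ('C'): step: R->6, L=7; C->plug->C->R->F->L->E->refl->G->L'->C->R'->E->plug->E

E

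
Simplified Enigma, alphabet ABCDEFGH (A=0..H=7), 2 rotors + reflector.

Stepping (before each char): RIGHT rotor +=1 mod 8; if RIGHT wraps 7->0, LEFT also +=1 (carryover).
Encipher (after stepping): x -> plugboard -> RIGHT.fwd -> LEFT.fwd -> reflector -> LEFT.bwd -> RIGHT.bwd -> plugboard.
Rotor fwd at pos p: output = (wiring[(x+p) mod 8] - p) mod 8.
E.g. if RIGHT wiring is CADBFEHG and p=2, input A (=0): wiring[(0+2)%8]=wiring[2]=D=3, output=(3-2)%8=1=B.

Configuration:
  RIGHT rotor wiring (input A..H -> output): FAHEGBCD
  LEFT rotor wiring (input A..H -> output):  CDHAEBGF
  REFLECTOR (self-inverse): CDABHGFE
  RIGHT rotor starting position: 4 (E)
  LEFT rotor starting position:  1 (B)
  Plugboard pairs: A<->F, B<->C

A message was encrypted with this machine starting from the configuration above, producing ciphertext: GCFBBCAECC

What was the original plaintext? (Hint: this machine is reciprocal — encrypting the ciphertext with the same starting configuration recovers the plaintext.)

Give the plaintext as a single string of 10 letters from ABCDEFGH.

Answer: EEDFHHBHGB

Derivation:
Char 1 ('G'): step: R->5, L=1; G->plug->G->R->H->L->B->refl->D->L'->D->R'->E->plug->E
Char 2 ('C'): step: R->6, L=1; C->plug->B->R->F->L->F->refl->G->L'->B->R'->E->plug->E
Char 3 ('F'): step: R->7, L=1; F->plug->A->R->E->L->A->refl->C->L'->A->R'->D->plug->D
Char 4 ('B'): step: R->0, L->2 (L advanced); B->plug->C->R->H->L->B->refl->D->L'->F->R'->A->plug->F
Char 5 ('B'): step: R->1, L=2; B->plug->C->R->D->L->H->refl->E->L'->E->R'->H->plug->H
Char 6 ('C'): step: R->2, L=2; C->plug->B->R->C->L->C->refl->A->L'->G->R'->H->plug->H
Char 7 ('A'): step: R->3, L=2; A->plug->F->R->C->L->C->refl->A->L'->G->R'->C->plug->B
Char 8 ('E'): step: R->4, L=2; E->plug->E->R->B->L->G->refl->F->L'->A->R'->H->plug->H
Char 9 ('C'): step: R->5, L=2; C->plug->B->R->F->L->D->refl->B->L'->H->R'->G->plug->G
Char 10 ('C'): step: R->6, L=2; C->plug->B->R->F->L->D->refl->B->L'->H->R'->C->plug->B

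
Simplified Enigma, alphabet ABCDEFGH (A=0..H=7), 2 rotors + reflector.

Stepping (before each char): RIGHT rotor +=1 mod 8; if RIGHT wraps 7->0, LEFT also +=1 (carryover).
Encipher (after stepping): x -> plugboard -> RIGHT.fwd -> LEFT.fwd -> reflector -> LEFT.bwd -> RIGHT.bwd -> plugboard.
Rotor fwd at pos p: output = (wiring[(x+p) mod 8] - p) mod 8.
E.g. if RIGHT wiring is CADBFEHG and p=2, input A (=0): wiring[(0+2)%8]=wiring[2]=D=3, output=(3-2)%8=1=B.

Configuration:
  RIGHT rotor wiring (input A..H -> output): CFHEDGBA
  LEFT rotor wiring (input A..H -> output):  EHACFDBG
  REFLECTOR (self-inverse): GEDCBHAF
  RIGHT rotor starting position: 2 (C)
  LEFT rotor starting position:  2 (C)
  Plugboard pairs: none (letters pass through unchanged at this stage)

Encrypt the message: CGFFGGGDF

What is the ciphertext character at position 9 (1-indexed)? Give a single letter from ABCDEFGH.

Char 1 ('C'): step: R->3, L=2; C->plug->C->R->D->L->B->refl->E->L'->F->R'->E->plug->E
Char 2 ('G'): step: R->4, L=2; G->plug->G->R->D->L->B->refl->E->L'->F->R'->C->plug->C
Char 3 ('F'): step: R->5, L=2; F->plug->F->R->C->L->D->refl->C->L'->G->R'->H->plug->H
Char 4 ('F'): step: R->6, L=2; F->plug->F->R->G->L->C->refl->D->L'->C->R'->B->plug->B
Char 5 ('G'): step: R->7, L=2; G->plug->G->R->H->L->F->refl->H->L'->E->R'->F->plug->F
Char 6 ('G'): step: R->0, L->3 (L advanced); G->plug->G->R->B->L->C->refl->D->L'->E->R'->D->plug->D
Char 7 ('G'): step: R->1, L=3; G->plug->G->R->H->L->F->refl->H->L'->A->R'->F->plug->F
Char 8 ('D'): step: R->2, L=3; D->plug->D->R->E->L->D->refl->C->L'->B->R'->C->plug->C
Char 9 ('F'): step: R->3, L=3; F->plug->F->R->H->L->F->refl->H->L'->A->R'->B->plug->B

B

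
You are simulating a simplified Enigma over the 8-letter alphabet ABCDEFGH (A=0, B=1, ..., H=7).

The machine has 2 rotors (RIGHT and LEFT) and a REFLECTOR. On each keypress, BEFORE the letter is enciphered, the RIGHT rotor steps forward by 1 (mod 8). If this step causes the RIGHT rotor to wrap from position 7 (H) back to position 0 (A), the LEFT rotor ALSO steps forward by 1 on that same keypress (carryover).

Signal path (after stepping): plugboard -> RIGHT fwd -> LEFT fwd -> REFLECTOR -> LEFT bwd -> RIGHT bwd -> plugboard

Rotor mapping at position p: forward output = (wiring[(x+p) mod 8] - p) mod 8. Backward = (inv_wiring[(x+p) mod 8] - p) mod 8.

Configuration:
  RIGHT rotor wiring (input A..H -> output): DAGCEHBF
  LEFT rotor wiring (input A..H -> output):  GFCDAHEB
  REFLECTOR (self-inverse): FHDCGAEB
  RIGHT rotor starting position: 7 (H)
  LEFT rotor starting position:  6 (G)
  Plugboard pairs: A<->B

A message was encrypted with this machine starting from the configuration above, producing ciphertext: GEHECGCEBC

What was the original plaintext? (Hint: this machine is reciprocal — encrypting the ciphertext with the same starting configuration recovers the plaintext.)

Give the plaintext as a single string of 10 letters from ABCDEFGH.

Answer: HBECDFHGDG

Derivation:
Char 1 ('G'): step: R->0, L->7 (L advanced); G->plug->G->R->B->L->H->refl->B->L'->F->R'->H->plug->H
Char 2 ('E'): step: R->1, L=7; E->plug->E->R->G->L->A->refl->F->L'->H->R'->A->plug->B
Char 3 ('H'): step: R->2, L=7; H->plug->H->R->G->L->A->refl->F->L'->H->R'->E->plug->E
Char 4 ('E'): step: R->3, L=7; E->plug->E->R->C->L->G->refl->E->L'->E->R'->C->plug->C
Char 5 ('C'): step: R->4, L=7; C->plug->C->R->F->L->B->refl->H->L'->B->R'->D->plug->D
Char 6 ('G'): step: R->5, L=7; G->plug->G->R->F->L->B->refl->H->L'->B->R'->F->plug->F
Char 7 ('C'): step: R->6, L=7; C->plug->C->R->F->L->B->refl->H->L'->B->R'->H->plug->H
Char 8 ('E'): step: R->7, L=7; E->plug->E->R->D->L->D->refl->C->L'->A->R'->G->plug->G
Char 9 ('B'): step: R->0, L->0 (L advanced); B->plug->A->R->D->L->D->refl->C->L'->C->R'->D->plug->D
Char 10 ('C'): step: R->1, L=0; C->plug->C->R->B->L->F->refl->A->L'->E->R'->G->plug->G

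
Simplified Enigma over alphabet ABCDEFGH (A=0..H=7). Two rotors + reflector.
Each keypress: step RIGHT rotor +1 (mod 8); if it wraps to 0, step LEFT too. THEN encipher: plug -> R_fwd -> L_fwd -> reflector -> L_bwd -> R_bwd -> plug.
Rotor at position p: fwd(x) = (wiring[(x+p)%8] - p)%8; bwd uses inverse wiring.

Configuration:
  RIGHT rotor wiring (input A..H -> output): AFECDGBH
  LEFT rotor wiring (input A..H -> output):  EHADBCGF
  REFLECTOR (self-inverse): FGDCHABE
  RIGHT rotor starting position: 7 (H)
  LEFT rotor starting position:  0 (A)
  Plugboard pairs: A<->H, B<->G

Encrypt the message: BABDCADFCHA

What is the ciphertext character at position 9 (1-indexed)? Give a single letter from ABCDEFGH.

Char 1 ('B'): step: R->0, L->1 (L advanced); B->plug->G->R->B->L->H->refl->E->L'->G->R'->F->plug->F
Char 2 ('A'): step: R->1, L=1; A->plug->H->R->H->L->D->refl->C->L'->C->R'->D->plug->D
Char 3 ('B'): step: R->2, L=1; B->plug->G->R->G->L->E->refl->H->L'->B->R'->C->plug->C
Char 4 ('D'): step: R->3, L=1; D->plug->D->R->G->L->E->refl->H->L'->B->R'->H->plug->A
Char 5 ('C'): step: R->4, L=1; C->plug->C->R->F->L->F->refl->A->L'->D->R'->D->plug->D
Char 6 ('A'): step: R->5, L=1; A->plug->H->R->G->L->E->refl->H->L'->B->R'->A->plug->H
Char 7 ('D'): step: R->6, L=1; D->plug->D->R->H->L->D->refl->C->L'->C->R'->C->plug->C
Char 8 ('F'): step: R->7, L=1; F->plug->F->R->E->L->B->refl->G->L'->A->R'->A->plug->H
Char 9 ('C'): step: R->0, L->2 (L advanced); C->plug->C->R->E->L->E->refl->H->L'->C->R'->D->plug->D

D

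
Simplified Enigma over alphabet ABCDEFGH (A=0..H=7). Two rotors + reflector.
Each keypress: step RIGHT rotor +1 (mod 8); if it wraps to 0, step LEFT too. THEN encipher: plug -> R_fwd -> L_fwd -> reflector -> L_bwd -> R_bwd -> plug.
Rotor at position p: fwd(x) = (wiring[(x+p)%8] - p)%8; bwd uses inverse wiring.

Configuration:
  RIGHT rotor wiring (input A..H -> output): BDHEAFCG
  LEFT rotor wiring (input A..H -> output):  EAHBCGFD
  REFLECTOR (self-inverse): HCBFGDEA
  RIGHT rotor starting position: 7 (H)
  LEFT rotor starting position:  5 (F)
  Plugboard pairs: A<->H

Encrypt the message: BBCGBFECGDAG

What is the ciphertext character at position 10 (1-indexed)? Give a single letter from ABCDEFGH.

Char 1 ('B'): step: R->0, L->6 (L advanced); B->plug->B->R->D->L->C->refl->B->L'->E->R'->D->plug->D
Char 2 ('B'): step: R->1, L=6; B->plug->B->R->G->L->E->refl->G->L'->C->R'->A->plug->H
Char 3 ('C'): step: R->2, L=6; C->plug->C->R->G->L->E->refl->G->L'->C->R'->B->plug->B
Char 4 ('G'): step: R->3, L=6; G->plug->G->R->A->L->H->refl->A->L'->H->R'->D->plug->D
Char 5 ('B'): step: R->4, L=6; B->plug->B->R->B->L->F->refl->D->L'->F->R'->E->plug->E
Char 6 ('F'): step: R->5, L=6; F->plug->F->R->C->L->G->refl->E->L'->G->R'->E->plug->E
Char 7 ('E'): step: R->6, L=6; E->plug->E->R->B->L->F->refl->D->L'->F->R'->D->plug->D
Char 8 ('C'): step: R->7, L=6; C->plug->C->R->E->L->B->refl->C->L'->D->R'->H->plug->A
Char 9 ('G'): step: R->0, L->7 (L advanced); G->plug->G->R->C->L->B->refl->C->L'->E->R'->D->plug->D
Char 10 ('D'): step: R->1, L=7; D->plug->D->R->H->L->G->refl->E->L'->A->R'->H->plug->A

A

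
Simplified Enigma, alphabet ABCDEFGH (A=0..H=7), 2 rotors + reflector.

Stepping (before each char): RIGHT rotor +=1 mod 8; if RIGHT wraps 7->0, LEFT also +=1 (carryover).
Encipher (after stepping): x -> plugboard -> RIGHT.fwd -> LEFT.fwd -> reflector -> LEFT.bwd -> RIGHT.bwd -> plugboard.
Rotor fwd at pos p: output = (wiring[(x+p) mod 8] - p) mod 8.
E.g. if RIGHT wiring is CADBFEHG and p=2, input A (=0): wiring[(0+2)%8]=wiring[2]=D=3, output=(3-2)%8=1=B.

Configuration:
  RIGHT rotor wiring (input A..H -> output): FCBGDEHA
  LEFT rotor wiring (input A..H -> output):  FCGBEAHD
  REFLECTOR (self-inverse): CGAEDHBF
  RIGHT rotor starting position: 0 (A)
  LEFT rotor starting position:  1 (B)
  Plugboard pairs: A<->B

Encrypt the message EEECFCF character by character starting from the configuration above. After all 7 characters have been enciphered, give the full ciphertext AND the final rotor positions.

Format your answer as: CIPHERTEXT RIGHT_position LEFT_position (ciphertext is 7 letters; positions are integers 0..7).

Answer: GHABGEB 7 1

Derivation:
Char 1 ('E'): step: R->1, L=1; E->plug->E->R->D->L->D->refl->E->L'->H->R'->G->plug->G
Char 2 ('E'): step: R->2, L=1; E->plug->E->R->F->L->G->refl->B->L'->A->R'->H->plug->H
Char 3 ('E'): step: R->3, L=1; E->plug->E->R->F->L->G->refl->B->L'->A->R'->B->plug->A
Char 4 ('C'): step: R->4, L=1; C->plug->C->R->D->L->D->refl->E->L'->H->R'->A->plug->B
Char 5 ('F'): step: R->5, L=1; F->plug->F->R->E->L->H->refl->F->L'->B->R'->G->plug->G
Char 6 ('C'): step: R->6, L=1; C->plug->C->R->H->L->E->refl->D->L'->D->R'->E->plug->E
Char 7 ('F'): step: R->7, L=1; F->plug->F->R->E->L->H->refl->F->L'->B->R'->A->plug->B
Final: ciphertext=GHABGEB, RIGHT=7, LEFT=1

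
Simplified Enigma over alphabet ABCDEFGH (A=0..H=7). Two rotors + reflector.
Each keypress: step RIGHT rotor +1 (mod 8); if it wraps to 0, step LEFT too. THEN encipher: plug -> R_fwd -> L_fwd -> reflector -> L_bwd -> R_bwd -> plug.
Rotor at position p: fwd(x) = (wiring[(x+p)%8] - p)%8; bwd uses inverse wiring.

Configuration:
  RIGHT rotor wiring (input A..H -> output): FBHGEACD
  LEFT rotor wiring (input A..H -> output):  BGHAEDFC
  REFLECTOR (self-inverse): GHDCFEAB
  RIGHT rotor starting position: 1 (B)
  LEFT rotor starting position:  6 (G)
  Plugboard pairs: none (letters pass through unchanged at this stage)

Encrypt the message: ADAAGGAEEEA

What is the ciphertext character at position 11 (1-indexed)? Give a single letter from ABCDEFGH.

Char 1 ('A'): step: R->2, L=6; A->plug->A->R->F->L->C->refl->D->L'->C->R'->C->plug->C
Char 2 ('D'): step: R->3, L=6; D->plug->D->R->H->L->F->refl->E->L'->B->R'->B->plug->B
Char 3 ('A'): step: R->4, L=6; A->plug->A->R->A->L->H->refl->B->L'->E->R'->B->plug->B
Char 4 ('A'): step: R->5, L=6; A->plug->A->R->D->L->A->refl->G->L'->G->R'->C->plug->C
Char 5 ('G'): step: R->6, L=6; G->plug->G->R->G->L->G->refl->A->L'->D->R'->D->plug->D
Char 6 ('G'): step: R->7, L=6; G->plug->G->R->B->L->E->refl->F->L'->H->R'->E->plug->E
Char 7 ('A'): step: R->0, L->7 (L advanced); A->plug->A->R->F->L->F->refl->E->L'->G->R'->D->plug->D
Char 8 ('E'): step: R->1, L=7; E->plug->E->R->H->L->G->refl->A->L'->D->R'->D->plug->D
Char 9 ('E'): step: R->2, L=7; E->plug->E->R->A->L->D->refl->C->L'->B->R'->F->plug->F
Char 10 ('E'): step: R->3, L=7; E->plug->E->R->A->L->D->refl->C->L'->B->R'->B->plug->B
Char 11 ('A'): step: R->4, L=7; A->plug->A->R->A->L->D->refl->C->L'->B->R'->E->plug->E

E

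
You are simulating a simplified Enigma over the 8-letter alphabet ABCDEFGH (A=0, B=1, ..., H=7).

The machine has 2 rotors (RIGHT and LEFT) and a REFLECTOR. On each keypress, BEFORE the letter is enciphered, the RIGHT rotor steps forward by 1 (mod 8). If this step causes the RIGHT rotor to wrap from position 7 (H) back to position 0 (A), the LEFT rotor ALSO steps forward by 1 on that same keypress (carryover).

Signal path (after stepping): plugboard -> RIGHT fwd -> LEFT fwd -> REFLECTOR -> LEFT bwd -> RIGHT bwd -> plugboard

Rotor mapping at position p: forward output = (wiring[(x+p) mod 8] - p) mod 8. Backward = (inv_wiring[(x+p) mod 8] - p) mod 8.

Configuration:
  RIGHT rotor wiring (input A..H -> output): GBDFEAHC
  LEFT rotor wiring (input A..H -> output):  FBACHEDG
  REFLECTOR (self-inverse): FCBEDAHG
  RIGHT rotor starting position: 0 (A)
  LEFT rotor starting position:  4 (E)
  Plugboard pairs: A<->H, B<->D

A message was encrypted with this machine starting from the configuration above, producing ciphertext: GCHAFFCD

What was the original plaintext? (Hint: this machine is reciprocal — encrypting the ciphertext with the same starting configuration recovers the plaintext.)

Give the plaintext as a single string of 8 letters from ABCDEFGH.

Answer: AAEFGADF

Derivation:
Char 1 ('G'): step: R->1, L=4; G->plug->G->R->B->L->A->refl->F->L'->F->R'->H->plug->A
Char 2 ('C'): step: R->2, L=4; C->plug->C->R->C->L->H->refl->G->L'->H->R'->H->plug->A
Char 3 ('H'): step: R->3, L=4; H->plug->A->R->C->L->H->refl->G->L'->H->R'->E->plug->E
Char 4 ('A'): step: R->4, L=4; A->plug->H->R->B->L->A->refl->F->L'->F->R'->F->plug->F
Char 5 ('F'): step: R->5, L=4; F->plug->F->R->G->L->E->refl->D->L'->A->R'->G->plug->G
Char 6 ('F'): step: R->6, L=4; F->plug->F->R->H->L->G->refl->H->L'->C->R'->H->plug->A
Char 7 ('C'): step: R->7, L=4; C->plug->C->R->C->L->H->refl->G->L'->H->R'->B->plug->D
Char 8 ('D'): step: R->0, L->5 (L advanced); D->plug->B->R->B->L->G->refl->H->L'->A->R'->F->plug->F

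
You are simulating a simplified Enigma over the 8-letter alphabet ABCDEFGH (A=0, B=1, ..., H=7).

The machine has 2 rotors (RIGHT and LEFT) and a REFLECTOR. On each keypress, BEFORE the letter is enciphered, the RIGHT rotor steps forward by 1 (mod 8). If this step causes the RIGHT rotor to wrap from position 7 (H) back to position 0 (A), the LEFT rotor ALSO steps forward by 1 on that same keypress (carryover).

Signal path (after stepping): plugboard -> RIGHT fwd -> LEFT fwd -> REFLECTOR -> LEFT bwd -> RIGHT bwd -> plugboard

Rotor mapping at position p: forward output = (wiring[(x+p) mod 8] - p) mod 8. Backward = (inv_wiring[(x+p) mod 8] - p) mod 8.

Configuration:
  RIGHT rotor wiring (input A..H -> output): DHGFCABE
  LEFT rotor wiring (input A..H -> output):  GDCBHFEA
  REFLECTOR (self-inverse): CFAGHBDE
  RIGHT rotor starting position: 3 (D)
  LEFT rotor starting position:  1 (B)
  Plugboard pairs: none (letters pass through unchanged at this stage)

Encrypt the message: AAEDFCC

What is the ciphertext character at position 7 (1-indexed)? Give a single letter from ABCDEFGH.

Char 1 ('A'): step: R->4, L=1; A->plug->A->R->G->L->H->refl->E->L'->E->R'->B->plug->B
Char 2 ('A'): step: R->5, L=1; A->plug->A->R->D->L->G->refl->D->L'->F->R'->H->plug->H
Char 3 ('E'): step: R->6, L=1; E->plug->E->R->A->L->C->refl->A->L'->C->R'->H->plug->H
Char 4 ('D'): step: R->7, L=1; D->plug->D->R->H->L->F->refl->B->L'->B->R'->G->plug->G
Char 5 ('F'): step: R->0, L->2 (L advanced); F->plug->F->R->A->L->A->refl->C->L'->E->R'->H->plug->H
Char 6 ('C'): step: R->1, L=2; C->plug->C->R->E->L->C->refl->A->L'->A->R'->F->plug->F
Char 7 ('C'): step: R->2, L=2; C->plug->C->R->A->L->A->refl->C->L'->E->R'->A->plug->A

A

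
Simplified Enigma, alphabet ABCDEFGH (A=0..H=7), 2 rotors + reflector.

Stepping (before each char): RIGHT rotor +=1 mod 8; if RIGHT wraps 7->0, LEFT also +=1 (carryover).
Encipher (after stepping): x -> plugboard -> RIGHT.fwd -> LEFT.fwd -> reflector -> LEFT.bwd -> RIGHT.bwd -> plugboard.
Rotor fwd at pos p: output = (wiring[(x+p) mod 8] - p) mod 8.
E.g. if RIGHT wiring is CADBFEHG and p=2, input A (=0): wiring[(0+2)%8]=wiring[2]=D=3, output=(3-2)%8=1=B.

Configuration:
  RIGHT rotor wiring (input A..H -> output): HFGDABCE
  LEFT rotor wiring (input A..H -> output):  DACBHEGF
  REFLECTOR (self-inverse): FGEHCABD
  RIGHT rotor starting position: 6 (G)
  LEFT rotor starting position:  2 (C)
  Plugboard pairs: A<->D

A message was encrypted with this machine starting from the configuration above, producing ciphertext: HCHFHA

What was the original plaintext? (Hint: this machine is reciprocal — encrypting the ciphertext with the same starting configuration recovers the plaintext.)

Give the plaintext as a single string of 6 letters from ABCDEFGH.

Answer: EBBEAG

Derivation:
Char 1 ('H'): step: R->7, L=2; H->plug->H->R->D->L->C->refl->E->L'->E->R'->E->plug->E
Char 2 ('C'): step: R->0, L->3 (L advanced); C->plug->C->R->G->L->F->refl->A->L'->F->R'->B->plug->B
Char 3 ('H'): step: R->1, L=3; H->plug->H->R->G->L->F->refl->A->L'->F->R'->B->plug->B
Char 4 ('F'): step: R->2, L=3; F->plug->F->R->C->L->B->refl->G->L'->A->R'->E->plug->E
Char 5 ('H'): step: R->3, L=3; H->plug->H->R->D->L->D->refl->H->L'->H->R'->D->plug->A
Char 6 ('A'): step: R->4, L=3; A->plug->D->R->A->L->G->refl->B->L'->C->R'->G->plug->G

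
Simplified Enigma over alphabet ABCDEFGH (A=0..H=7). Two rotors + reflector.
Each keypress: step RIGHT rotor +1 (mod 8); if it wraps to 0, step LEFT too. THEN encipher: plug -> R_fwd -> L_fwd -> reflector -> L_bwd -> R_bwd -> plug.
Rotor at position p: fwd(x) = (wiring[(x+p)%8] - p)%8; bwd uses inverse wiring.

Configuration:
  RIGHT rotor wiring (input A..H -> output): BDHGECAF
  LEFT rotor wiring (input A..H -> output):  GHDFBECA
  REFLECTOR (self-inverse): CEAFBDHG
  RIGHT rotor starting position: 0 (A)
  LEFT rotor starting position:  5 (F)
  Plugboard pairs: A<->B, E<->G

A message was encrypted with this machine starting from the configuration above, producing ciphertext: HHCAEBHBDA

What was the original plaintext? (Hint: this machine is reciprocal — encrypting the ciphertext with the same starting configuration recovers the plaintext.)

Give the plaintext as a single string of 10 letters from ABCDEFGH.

Char 1 ('H'): step: R->1, L=5; H->plug->H->R->A->L->H->refl->G->L'->F->R'->C->plug->C
Char 2 ('H'): step: R->2, L=5; H->plug->H->R->B->L->F->refl->D->L'->C->R'->C->plug->C
Char 3 ('C'): step: R->3, L=5; C->plug->C->R->H->L->E->refl->B->L'->D->R'->A->plug->B
Char 4 ('A'): step: R->4, L=5; A->plug->B->R->G->L->A->refl->C->L'->E->R'->C->plug->C
Char 5 ('E'): step: R->5, L=5; E->plug->G->R->B->L->F->refl->D->L'->C->R'->F->plug->F
Char 6 ('B'): step: R->6, L=5; B->plug->A->R->C->L->D->refl->F->L'->B->R'->E->plug->G
Char 7 ('H'): step: R->7, L=5; H->plug->H->R->B->L->F->refl->D->L'->C->R'->B->plug->A
Char 8 ('B'): step: R->0, L->6 (L advanced); B->plug->A->R->B->L->C->refl->A->L'->C->R'->F->plug->F
Char 9 ('D'): step: R->1, L=6; D->plug->D->R->D->L->B->refl->E->L'->A->R'->H->plug->H
Char 10 ('A'): step: R->2, L=6; A->plug->B->R->E->L->F->refl->D->L'->G->R'->E->plug->G

Answer: CCBCFGAFHG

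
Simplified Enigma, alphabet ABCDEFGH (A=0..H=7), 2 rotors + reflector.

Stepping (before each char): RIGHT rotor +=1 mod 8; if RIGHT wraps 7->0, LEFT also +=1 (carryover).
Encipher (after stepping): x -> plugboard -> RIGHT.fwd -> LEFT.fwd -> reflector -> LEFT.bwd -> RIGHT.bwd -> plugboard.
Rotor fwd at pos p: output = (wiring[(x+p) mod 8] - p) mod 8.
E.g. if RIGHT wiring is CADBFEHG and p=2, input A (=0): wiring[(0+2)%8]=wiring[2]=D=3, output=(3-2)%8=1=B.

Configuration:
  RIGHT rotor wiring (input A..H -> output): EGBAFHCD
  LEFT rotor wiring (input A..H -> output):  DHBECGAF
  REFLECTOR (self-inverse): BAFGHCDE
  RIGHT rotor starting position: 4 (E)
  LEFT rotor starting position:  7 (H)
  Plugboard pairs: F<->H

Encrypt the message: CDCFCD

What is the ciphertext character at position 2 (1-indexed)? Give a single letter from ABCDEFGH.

Char 1 ('C'): step: R->5, L=7; C->plug->C->R->G->L->H->refl->E->L'->B->R'->E->plug->E
Char 2 ('D'): step: R->6, L=7; D->plug->D->R->A->L->G->refl->D->L'->F->R'->B->plug->B

B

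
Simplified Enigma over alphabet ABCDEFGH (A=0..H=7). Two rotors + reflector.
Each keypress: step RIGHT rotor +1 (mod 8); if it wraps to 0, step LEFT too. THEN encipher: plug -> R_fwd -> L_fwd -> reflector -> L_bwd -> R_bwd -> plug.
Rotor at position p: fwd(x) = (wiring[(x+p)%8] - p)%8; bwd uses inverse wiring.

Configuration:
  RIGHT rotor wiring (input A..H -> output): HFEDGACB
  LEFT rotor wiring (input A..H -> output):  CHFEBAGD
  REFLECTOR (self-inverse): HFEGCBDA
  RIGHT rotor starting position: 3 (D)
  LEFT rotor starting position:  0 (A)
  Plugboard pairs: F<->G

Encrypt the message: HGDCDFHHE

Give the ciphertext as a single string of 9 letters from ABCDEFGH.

Answer: CFEGCCCEB

Derivation:
Char 1 ('H'): step: R->4, L=0; H->plug->H->R->H->L->D->refl->G->L'->G->R'->C->plug->C
Char 2 ('G'): step: R->5, L=0; G->plug->F->R->H->L->D->refl->G->L'->G->R'->G->plug->F
Char 3 ('D'): step: R->6, L=0; D->plug->D->R->H->L->D->refl->G->L'->G->R'->E->plug->E
Char 4 ('C'): step: R->7, L=0; C->plug->C->R->G->L->G->refl->D->L'->H->R'->F->plug->G
Char 5 ('D'): step: R->0, L->1 (L advanced); D->plug->D->R->D->L->A->refl->H->L'->E->R'->C->plug->C
Char 6 ('F'): step: R->1, L=1; F->plug->G->R->A->L->G->refl->D->L'->C->R'->C->plug->C
Char 7 ('H'): step: R->2, L=1; H->plug->H->R->D->L->A->refl->H->L'->E->R'->C->plug->C
Char 8 ('H'): step: R->3, L=1; H->plug->H->R->B->L->E->refl->C->L'->G->R'->E->plug->E
Char 9 ('E'): step: R->4, L=1; E->plug->E->R->D->L->A->refl->H->L'->E->R'->B->plug->B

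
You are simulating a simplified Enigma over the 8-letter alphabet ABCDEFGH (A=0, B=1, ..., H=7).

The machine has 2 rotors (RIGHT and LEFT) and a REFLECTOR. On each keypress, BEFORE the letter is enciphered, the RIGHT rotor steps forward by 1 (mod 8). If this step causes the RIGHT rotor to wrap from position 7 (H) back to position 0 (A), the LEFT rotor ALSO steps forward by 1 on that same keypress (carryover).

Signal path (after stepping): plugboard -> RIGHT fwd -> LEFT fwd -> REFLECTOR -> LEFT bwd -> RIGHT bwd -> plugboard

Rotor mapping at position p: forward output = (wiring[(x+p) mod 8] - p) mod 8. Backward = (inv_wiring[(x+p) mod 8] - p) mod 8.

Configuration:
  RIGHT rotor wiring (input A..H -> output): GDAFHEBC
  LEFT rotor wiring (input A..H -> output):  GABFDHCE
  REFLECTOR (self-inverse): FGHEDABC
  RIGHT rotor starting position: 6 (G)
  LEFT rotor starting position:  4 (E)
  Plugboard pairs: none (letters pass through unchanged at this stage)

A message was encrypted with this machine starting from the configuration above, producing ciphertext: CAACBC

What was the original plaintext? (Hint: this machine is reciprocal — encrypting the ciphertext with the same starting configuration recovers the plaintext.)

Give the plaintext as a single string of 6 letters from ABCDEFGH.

Answer: FGFGHG

Derivation:
Char 1 ('C'): step: R->7, L=4; C->plug->C->R->E->L->C->refl->H->L'->A->R'->F->plug->F
Char 2 ('A'): step: R->0, L->5 (L advanced); A->plug->A->R->G->L->A->refl->F->L'->B->R'->G->plug->G
Char 3 ('A'): step: R->1, L=5; A->plug->A->R->C->L->H->refl->C->L'->A->R'->F->plug->F
Char 4 ('C'): step: R->2, L=5; C->plug->C->R->F->L->E->refl->D->L'->E->R'->G->plug->G
Char 5 ('B'): step: R->3, L=5; B->plug->B->R->E->L->D->refl->E->L'->F->R'->H->plug->H
Char 6 ('C'): step: R->4, L=5; C->plug->C->R->F->L->E->refl->D->L'->E->R'->G->plug->G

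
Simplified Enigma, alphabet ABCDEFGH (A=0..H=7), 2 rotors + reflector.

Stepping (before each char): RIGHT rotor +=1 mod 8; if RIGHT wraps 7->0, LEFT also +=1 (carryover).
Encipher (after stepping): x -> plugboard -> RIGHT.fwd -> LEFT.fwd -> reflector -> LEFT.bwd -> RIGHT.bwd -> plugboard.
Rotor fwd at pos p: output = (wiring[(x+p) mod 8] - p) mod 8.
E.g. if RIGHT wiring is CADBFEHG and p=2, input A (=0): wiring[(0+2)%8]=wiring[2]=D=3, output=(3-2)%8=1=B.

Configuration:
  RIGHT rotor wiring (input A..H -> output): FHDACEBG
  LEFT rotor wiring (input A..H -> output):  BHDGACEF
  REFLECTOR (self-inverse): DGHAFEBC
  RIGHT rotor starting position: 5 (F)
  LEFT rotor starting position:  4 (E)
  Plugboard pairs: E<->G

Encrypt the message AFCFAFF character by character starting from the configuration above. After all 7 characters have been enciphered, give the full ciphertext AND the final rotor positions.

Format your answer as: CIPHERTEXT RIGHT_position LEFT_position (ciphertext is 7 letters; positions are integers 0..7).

Char 1 ('A'): step: R->6, L=4; A->plug->A->R->D->L->B->refl->G->L'->B->R'->D->plug->D
Char 2 ('F'): step: R->7, L=4; F->plug->F->R->D->L->B->refl->G->L'->B->R'->E->plug->G
Char 3 ('C'): step: R->0, L->5 (L advanced); C->plug->C->R->D->L->E->refl->F->L'->A->R'->D->plug->D
Char 4 ('F'): step: R->1, L=5; F->plug->F->R->A->L->F->refl->E->L'->D->R'->E->plug->G
Char 5 ('A'): step: R->2, L=5; A->plug->A->R->B->L->H->refl->C->L'->E->R'->F->plug->F
Char 6 ('F'): step: R->3, L=5; F->plug->F->R->C->L->A->refl->D->L'->H->R'->B->plug->B
Char 7 ('F'): step: R->4, L=5; F->plug->F->R->D->L->E->refl->F->L'->A->R'->B->plug->B
Final: ciphertext=DGDGFBB, RIGHT=4, LEFT=5

Answer: DGDGFBB 4 5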